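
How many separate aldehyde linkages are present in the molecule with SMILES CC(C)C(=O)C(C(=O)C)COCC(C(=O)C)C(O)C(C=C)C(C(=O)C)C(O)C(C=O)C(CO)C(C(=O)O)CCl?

Working along the chain:
  CO: –C(=O)– with carbon on both sides → ketone.
  CH(COCH3): pendant –COCH3: carbonyl C bonded to two carbons → ketone.
  CH2OCH2: C–O–C with sp³ carbons on both sides and no adjacent C=O → ether.
  CH(COCH3): pendant –COCH3: carbonyl C bonded to two carbons → ketone.
  CH(OH): –OH on an sp³ carbon → alcohol (secondary).
  CH(CH=CH2): pendant –CH=CH2: C=C double bond → alkene.
  CH(COCH3): pendant –COCH3: carbonyl C bonded to two carbons → ketone.
  CH(OH): –OH on an sp³ carbon → alcohol (secondary).
  CH(CHO): pendant –CHO: carbonyl C bonded to C and H → aldehyde.
  CH(CH2OH): pendant –CH2OH on an sp³ backbone C → alcohol.
  CH(COOH): pendant –COOH: carbonyl C bonded to C and –OH → carboxylic acid.
  CH2Cl: halogen on an sp³ carbon → alkyl halide.
Aldehyde appears at: CH(CHO) → 1.

1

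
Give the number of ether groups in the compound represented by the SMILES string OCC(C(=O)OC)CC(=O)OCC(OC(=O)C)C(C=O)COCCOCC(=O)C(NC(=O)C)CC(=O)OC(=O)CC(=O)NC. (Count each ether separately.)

2

Reading the structure from left to right:
  HOCH2: HO– on an sp³ carbon → alcohol.
  CH(COOCH3): pendant –COOCH3: carbonyl C bonded to C and –OCH3 → ester.
  CH2COOCH2: –C(=O)–O–C with C on the carbonyl side → ester.
  CH(OCOCH3): pendant –OC(=O)CH3: an acyloxy group → ester.
  CH(CHO): pendant –CHO: carbonyl C bonded to C and H → aldehyde.
  CH2OCH2: C–O–C with sp³ carbons on both sides and no adjacent C=O → ether.
  CH2OCH2: C–O–C with sp³ carbons on both sides and no adjacent C=O → ether.
  CO: –C(=O)– with carbon on both sides → ketone.
  CH(NHCOCH3): pendant –NHC(=O)CH3: N bonded to a carbonyl → amide (not amine).
  CH2CO-O-COCH2: two acyl groups sharing one oxygen, –C(=O)–O–C(=O)– → anhydride.
  CONHCH3: –C(=O)NHCH3: carbonyl C bonded to C and to N → amide (the N is not an amine).
Ether appears at: CH2OCH2, CH2OCH2 → 2.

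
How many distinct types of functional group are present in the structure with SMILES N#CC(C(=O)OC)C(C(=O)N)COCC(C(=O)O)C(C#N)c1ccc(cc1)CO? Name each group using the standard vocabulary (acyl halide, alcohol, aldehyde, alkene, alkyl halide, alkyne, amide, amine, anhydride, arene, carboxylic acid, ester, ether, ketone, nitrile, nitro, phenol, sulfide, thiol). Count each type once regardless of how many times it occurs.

Working along the chain:
  N≡C: N≡C–: carbon triple-bonded to nitrogen → nitrile.
  CH(COOCH3): pendant –COOCH3: carbonyl C bonded to C and –OCH3 → ester.
  CH(CONH2): pendant –CONH2: carbonyl C bonded to C and N → amide.
  CH2OCH2: C–O–C with sp³ carbons on both sides and no adjacent C=O → ether.
  CH(COOH): pendant –COOH: carbonyl C bonded to C and –OH → carboxylic acid.
  CH(CN): pendant –C≡N: nitrile.
  C6H4: para-disubstituted benzene ring → arene.
  CH2OH: –OH on an sp³ carbon → alcohol.
Distinct types present: alcohol, amide, arene, carboxylic acid, ester, ether, nitrile.

7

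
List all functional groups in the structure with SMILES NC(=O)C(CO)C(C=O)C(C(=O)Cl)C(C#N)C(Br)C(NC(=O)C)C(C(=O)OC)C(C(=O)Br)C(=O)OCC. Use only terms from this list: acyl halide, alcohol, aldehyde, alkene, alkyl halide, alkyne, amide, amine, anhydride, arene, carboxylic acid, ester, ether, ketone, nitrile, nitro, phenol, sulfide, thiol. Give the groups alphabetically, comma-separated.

–C(=O)NH2: carbonyl C bonded to C and to N → amide (the N is not a separate amine).
pendant –CH2OH on an sp³ backbone C → alcohol.
pendant –CHO: carbonyl C bonded to C and H → aldehyde.
pendant –C(=O)X: carbonyl C bonded to C and halogen → acyl halide.
pendant –C≡N: nitrile.
halogen on an sp³ carbon → alkyl halide.
pendant –NHC(=O)CH3: N bonded to a carbonyl → amide (not amine).
pendant –COOCH3: carbonyl C bonded to C and –OCH3 → ester.
pendant –C(=O)X: carbonyl C bonded to C and halogen → acyl halide.
–C(=O)OCH2CH3: carbonyl C bonded to C and to –OEt → ester.

acyl halide, alcohol, aldehyde, alkyl halide, amide, ester, nitrile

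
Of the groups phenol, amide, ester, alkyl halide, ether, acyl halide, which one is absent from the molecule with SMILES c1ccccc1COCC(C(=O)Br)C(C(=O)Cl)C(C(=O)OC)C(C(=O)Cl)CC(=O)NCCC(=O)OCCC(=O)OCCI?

phenol

alkyl halide: present (CH2I — halogen on an sp³ carbon → alkyl halide).
amide: present (CH2CONHCH2 — –C(=O)–N– linkage → amide (the N is not an amine)).
acyl halide: present (CH(COBr) — pendant –C(=O)X: carbonyl C bonded to C and halogen → acyl halide).
ether: present (CH2OCH2 — C–O–C with sp³ carbons on both sides and no adjacent C=O → ether).
ester: present (CH(COOCH3) — pendant –COOCH3: carbonyl C bonded to C and –OCH3 → ester).
phenol: no segment matches this pattern.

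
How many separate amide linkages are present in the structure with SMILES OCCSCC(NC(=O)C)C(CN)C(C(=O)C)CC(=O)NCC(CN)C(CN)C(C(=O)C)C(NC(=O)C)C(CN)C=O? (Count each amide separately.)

3

Working along the chain:
  HOCH2: HO– on an sp³ carbon → alcohol.
  CH2SCH2: C–S–C linkage → sulfide (thioether).
  CH(NHCOCH3): pendant –NHC(=O)CH3: N bonded to a carbonyl → amide (not amine).
  CH(CH2NH2): pendant –CH2NH2: N on sp³ C, no adjacent C=O → amine.
  CH(COCH3): pendant –COCH3: carbonyl C bonded to two carbons → ketone.
  CH2CONHCH2: –C(=O)–N– linkage → amide (the N is not an amine).
  CH(CH2NH2): pendant –CH2NH2: N on sp³ C, no adjacent C=O → amine.
  CH(CH2NH2): pendant –CH2NH2: N on sp³ C, no adjacent C=O → amine.
  CH(COCH3): pendant –COCH3: carbonyl C bonded to two carbons → ketone.
  CH(NHCOCH3): pendant –NHC(=O)CH3: N bonded to a carbonyl → amide (not amine).
  CH(CH2NH2): pendant –CH2NH2: N on sp³ C, no adjacent C=O → amine.
  CHO: terminal –CHO: carbonyl C bonded to H and C → aldehyde.
Amide appears at: CH(NHCOCH3), CH2CONHCH2, CH(NHCOCH3) → 3.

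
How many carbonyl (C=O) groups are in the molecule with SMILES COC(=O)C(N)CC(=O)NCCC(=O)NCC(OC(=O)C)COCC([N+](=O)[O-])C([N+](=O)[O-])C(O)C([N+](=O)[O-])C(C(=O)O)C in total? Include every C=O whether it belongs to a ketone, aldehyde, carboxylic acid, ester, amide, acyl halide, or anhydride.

5

CH3OOC: ester, 1 C=O (running total 1).
CH2CONHCH2: amide, 1 C=O (running total 2).
CH2CONHCH2: amide, 1 C=O (running total 3).
CH(OCOCH3): ester, 1 C=O (running total 4).
CH(COOH): carboxylic acid, 1 C=O (running total 5).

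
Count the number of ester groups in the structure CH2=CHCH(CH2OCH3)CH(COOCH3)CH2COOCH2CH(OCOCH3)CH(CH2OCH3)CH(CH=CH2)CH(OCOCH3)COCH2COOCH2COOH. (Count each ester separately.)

Reading the structure from left to right:
  CH2=CH: C=C double bond → alkene.
  CH(CH2OCH3): pendant –CH2OCH3: C–O–C linkage → ether.
  CH(COOCH3): pendant –COOCH3: carbonyl C bonded to C and –OCH3 → ester.
  CH2COOCH2: –C(=O)–O–C with C on the carbonyl side → ester.
  CH(OCOCH3): pendant –OC(=O)CH3: an acyloxy group → ester.
  CH(CH2OCH3): pendant –CH2OCH3: C–O–C linkage → ether.
  CH(CH=CH2): pendant –CH=CH2: C=C double bond → alkene.
  CH(OCOCH3): pendant –OC(=O)CH3: an acyloxy group → ester.
  CO: –C(=O)– with carbon on both sides → ketone.
  CH2COOCH2: –C(=O)–O–C with C on the carbonyl side → ester.
  COOH: –COOH: carbonyl C bonded to –OH and C → carboxylic acid (the –OH is not a separate alcohol).
Ester appears at: CH(COOCH3), CH2COOCH2, CH(OCOCH3), CH(OCOCH3), CH2COOCH2 → 5.

5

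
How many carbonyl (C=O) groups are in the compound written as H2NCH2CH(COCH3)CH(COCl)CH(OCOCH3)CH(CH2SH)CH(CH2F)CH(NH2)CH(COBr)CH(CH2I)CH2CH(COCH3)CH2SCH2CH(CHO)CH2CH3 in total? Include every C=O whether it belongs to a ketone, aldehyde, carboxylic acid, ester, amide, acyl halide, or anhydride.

CH(COCH3): ketone, 1 C=O (running total 1).
CH(COCl): acyl halide, 1 C=O (running total 2).
CH(OCOCH3): ester, 1 C=O (running total 3).
CH(COBr): acyl halide, 1 C=O (running total 4).
CH(COCH3): ketone, 1 C=O (running total 5).
CH(CHO): aldehyde, 1 C=O (running total 6).

6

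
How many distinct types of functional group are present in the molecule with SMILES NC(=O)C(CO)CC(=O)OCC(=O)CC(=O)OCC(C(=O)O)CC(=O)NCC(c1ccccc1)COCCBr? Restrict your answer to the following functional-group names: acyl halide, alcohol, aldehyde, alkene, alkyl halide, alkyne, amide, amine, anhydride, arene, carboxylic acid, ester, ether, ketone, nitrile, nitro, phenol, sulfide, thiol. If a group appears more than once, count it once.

8

Reading the structure from left to right:
  H2NCO: –C(=O)NH2: carbonyl C bonded to C and to N → amide (the N is not a separate amine).
  CH(CH2OH): pendant –CH2OH on an sp³ backbone C → alcohol.
  CH2COOCH2: –C(=O)–O–C with C on the carbonyl side → ester.
  CO: –C(=O)– with carbon on both sides → ketone.
  CH2COOCH2: –C(=O)–O–C with C on the carbonyl side → ester.
  CH(COOH): pendant –COOH: carbonyl C bonded to C and –OH → carboxylic acid.
  CH2CONHCH2: –C(=O)–N– linkage → amide (the N is not an amine).
  CH(C6H5): pendant –C6H5: benzene ring → arene.
  CH2OCH2: C–O–C with sp³ carbons on both sides and no adjacent C=O → ether.
  CH2Br: halogen on an sp³ carbon → alkyl halide.
Distinct types present: alcohol, alkyl halide, amide, arene, carboxylic acid, ester, ether, ketone.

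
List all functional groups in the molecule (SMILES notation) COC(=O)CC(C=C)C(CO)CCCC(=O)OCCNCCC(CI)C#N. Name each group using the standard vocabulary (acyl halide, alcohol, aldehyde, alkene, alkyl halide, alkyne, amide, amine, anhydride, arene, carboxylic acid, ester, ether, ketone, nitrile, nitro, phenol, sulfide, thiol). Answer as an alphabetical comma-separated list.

Working along the chain:
  CH3OOC: CH3O–C(=O)–: carbonyl C bonded to C and to –OCH3 → ester (not ketone + ether).
  CH(CH=CH2): pendant –CH=CH2: C=C double bond → alkene.
  CH(CH2OH): pendant –CH2OH on an sp³ backbone C → alcohol.
  CH2COOCH2: –C(=O)–O–C with C on the carbonyl side → ester.
  CH2NHCH2: C–N–C with sp³ carbons and no adjacent C=O → amine (secondary).
  CH(CH2I): pendant –CH2X: halogen on sp³ carbon → alkyl halide.
  CN: –C≡N: carbon triple-bonded to nitrogen → nitrile.

alcohol, alkene, alkyl halide, amine, ester, nitrile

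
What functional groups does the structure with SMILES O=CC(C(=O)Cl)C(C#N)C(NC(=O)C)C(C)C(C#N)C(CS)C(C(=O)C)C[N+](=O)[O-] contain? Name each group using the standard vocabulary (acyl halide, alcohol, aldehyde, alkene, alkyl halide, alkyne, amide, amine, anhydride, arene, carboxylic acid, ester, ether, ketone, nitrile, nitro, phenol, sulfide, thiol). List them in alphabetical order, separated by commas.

Reading the structure from left to right:
  OHC: terminal –CHO: carbonyl C bonded to H and C → aldehyde.
  CH(COCl): pendant –C(=O)X: carbonyl C bonded to C and halogen → acyl halide.
  CH(CN): pendant –C≡N: nitrile.
  CH(NHCOCH3): pendant –NHC(=O)CH3: N bonded to a carbonyl → amide (not amine).
  CH(CN): pendant –C≡N: nitrile.
  CH(CH2SH): pendant –CH2SH → thiol.
  CH(COCH3): pendant –COCH3: carbonyl C bonded to two carbons → ketone.
  CH2NO2: –NO2 on carbon → nitro group.

acyl halide, aldehyde, amide, ketone, nitrile, nitro, thiol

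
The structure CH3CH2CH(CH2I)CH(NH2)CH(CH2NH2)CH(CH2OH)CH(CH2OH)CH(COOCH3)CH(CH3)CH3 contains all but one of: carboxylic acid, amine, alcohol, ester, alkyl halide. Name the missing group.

carboxylic acid

alkyl halide: present (CH(CH2I) — pendant –CH2X: halogen on sp³ carbon → alkyl halide).
ester: present (CH(COOCH3) — pendant –COOCH3: carbonyl C bonded to C and –OCH3 → ester).
amine: present (CH(NH2) — –NH2 on an sp³ carbon with no adjacent C=O → amine).
alcohol: present (CH(CH2OH) — pendant –CH2OH on an sp³ backbone C → alcohol).
carboxylic acid: absent. In CH(COOCH3), the acyl oxygen is bonded to carbon (–O–C), not to H, so this is an ester.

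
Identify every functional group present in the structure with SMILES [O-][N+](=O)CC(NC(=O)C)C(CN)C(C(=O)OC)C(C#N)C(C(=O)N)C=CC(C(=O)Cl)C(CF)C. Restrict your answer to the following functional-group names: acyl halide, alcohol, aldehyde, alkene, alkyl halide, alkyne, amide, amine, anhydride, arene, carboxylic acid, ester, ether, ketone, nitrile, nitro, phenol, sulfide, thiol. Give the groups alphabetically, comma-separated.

Working along the chain:
  O2NCH2: –NO2 on carbon → nitro group.
  CH(NHCOCH3): pendant –NHC(=O)CH3: N bonded to a carbonyl → amide (not amine).
  CH(CH2NH2): pendant –CH2NH2: N on sp³ C, no adjacent C=O → amine.
  CH(COOCH3): pendant –COOCH3: carbonyl C bonded to C and –OCH3 → ester.
  CH(CN): pendant –C≡N: nitrile.
  CH(CONH2): pendant –CONH2: carbonyl C bonded to C and N → amide.
  CH=CH: C=C double bond → alkene.
  CH(COCl): pendant –C(=O)X: carbonyl C bonded to C and halogen → acyl halide.
  CH(CH2F): pendant –CH2X: halogen on sp³ carbon → alkyl halide.

acyl halide, alkene, alkyl halide, amide, amine, ester, nitrile, nitro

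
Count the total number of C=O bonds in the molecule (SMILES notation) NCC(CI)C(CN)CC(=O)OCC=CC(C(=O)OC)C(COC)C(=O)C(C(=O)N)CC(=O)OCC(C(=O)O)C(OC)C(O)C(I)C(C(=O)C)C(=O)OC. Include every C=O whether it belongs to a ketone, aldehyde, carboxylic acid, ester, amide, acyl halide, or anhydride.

8

CH2COOCH2: ester, 1 C=O (running total 1).
CH(COOCH3): ester, 1 C=O (running total 2).
CO: ketone, 1 C=O (running total 3).
CH(CONH2): amide, 1 C=O (running total 4).
CH2COOCH2: ester, 1 C=O (running total 5).
CH(COOH): carboxylic acid, 1 C=O (running total 6).
CH(COCH3): ketone, 1 C=O (running total 7).
COOCH3: ester, 1 C=O (running total 8).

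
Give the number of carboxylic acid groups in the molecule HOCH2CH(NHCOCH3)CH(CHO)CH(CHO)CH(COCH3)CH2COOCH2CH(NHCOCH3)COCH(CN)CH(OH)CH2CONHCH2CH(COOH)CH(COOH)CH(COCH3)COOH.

3

HO– on an sp³ carbon → alcohol.
pendant –NHC(=O)CH3: N bonded to a carbonyl → amide (not amine).
pendant –CHO: carbonyl C bonded to C and H → aldehyde.
pendant –CHO: carbonyl C bonded to C and H → aldehyde.
pendant –COCH3: carbonyl C bonded to two carbons → ketone.
–C(=O)–O–C with C on the carbonyl side → ester.
pendant –NHC(=O)CH3: N bonded to a carbonyl → amide (not amine).
–C(=O)– with carbon on both sides → ketone.
pendant –C≡N: nitrile.
–OH on an sp³ carbon → alcohol (secondary).
–C(=O)–N– linkage → amide (the N is not an amine).
pendant –COOH: carbonyl C bonded to C and –OH → carboxylic acid.
pendant –COOH: carbonyl C bonded to C and –OH → carboxylic acid.
pendant –COCH3: carbonyl C bonded to two carbons → ketone.
–COOH: carbonyl C bonded to –OH and C → carboxylic acid (the –OH is not a separate alcohol).
Carboxylic acid appears at: CH(COOH), CH(COOH), COOH → 3.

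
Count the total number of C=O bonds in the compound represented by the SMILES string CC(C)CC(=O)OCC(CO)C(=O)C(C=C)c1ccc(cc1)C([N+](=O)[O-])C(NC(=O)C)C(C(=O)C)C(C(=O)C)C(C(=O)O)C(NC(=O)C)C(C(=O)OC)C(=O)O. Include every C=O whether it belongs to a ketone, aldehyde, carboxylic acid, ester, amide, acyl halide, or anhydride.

CH2COOCH2: ester, 1 C=O (running total 1).
CO: ketone, 1 C=O (running total 2).
CH(NHCOCH3): amide, 1 C=O (running total 3).
CH(COCH3): ketone, 1 C=O (running total 4).
CH(COCH3): ketone, 1 C=O (running total 5).
CH(COOH): carboxylic acid, 1 C=O (running total 6).
CH(NHCOCH3): amide, 1 C=O (running total 7).
CH(COOCH3): ester, 1 C=O (running total 8).
COOH: carboxylic acid, 1 C=O (running total 9).

9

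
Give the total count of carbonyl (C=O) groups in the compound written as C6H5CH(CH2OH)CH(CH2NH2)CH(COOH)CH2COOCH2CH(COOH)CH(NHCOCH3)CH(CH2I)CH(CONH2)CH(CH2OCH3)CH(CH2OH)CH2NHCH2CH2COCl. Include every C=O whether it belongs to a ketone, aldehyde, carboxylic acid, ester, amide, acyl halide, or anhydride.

CH(COOH): carboxylic acid, 1 C=O (running total 1).
CH2COOCH2: ester, 1 C=O (running total 2).
CH(COOH): carboxylic acid, 1 C=O (running total 3).
CH(NHCOCH3): amide, 1 C=O (running total 4).
CH(CONH2): amide, 1 C=O (running total 5).
COCl: acyl halide, 1 C=O (running total 6).

6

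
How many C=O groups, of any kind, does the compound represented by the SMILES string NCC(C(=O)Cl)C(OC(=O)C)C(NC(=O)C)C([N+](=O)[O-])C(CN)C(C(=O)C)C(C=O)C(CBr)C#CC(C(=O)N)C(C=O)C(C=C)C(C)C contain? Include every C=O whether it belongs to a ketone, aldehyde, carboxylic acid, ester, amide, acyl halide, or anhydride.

CH(COCl): acyl halide, 1 C=O (running total 1).
CH(OCOCH3): ester, 1 C=O (running total 2).
CH(NHCOCH3): amide, 1 C=O (running total 3).
CH(COCH3): ketone, 1 C=O (running total 4).
CH(CHO): aldehyde, 1 C=O (running total 5).
CH(CONH2): amide, 1 C=O (running total 6).
CH(CHO): aldehyde, 1 C=O (running total 7).

7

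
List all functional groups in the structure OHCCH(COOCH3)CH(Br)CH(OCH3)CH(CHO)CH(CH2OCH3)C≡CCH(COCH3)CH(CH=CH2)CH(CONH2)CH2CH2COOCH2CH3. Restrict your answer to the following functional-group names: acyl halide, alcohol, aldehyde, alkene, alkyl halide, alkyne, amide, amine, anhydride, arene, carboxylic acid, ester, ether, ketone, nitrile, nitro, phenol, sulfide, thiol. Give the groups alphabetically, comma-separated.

aldehyde, alkene, alkyl halide, alkyne, amide, ester, ether, ketone

Taking each segment in turn:
  OHC: terminal –CHO: carbonyl C bonded to H and C → aldehyde.
  CH(COOCH3): pendant –COOCH3: carbonyl C bonded to C and –OCH3 → ester.
  CH(Br): halogen on an sp³ carbon → alkyl halide.
  CH(OCH3): pendant –OCH3: C–O–C with sp³ C, no adjacent C=O → ether.
  CH(CHO): pendant –CHO: carbonyl C bonded to C and H → aldehyde.
  CH(CH2OCH3): pendant –CH2OCH3: C–O–C linkage → ether.
  C≡C: C≡C triple bond → alkyne.
  CH(COCH3): pendant –COCH3: carbonyl C bonded to two carbons → ketone.
  CH(CH=CH2): pendant –CH=CH2: C=C double bond → alkene.
  CH(CONH2): pendant –CONH2: carbonyl C bonded to C and N → amide.
  COOCH2CH3: –C(=O)OCH2CH3: carbonyl C bonded to C and to –OEt → ester.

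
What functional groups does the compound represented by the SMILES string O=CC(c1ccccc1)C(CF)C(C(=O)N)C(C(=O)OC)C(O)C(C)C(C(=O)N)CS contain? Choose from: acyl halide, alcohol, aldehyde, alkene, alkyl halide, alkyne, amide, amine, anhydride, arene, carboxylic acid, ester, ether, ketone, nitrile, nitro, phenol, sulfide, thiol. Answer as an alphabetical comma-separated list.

terminal –CHO: carbonyl C bonded to H and C → aldehyde.
pendant –C6H5: benzene ring → arene.
pendant –CH2X: halogen on sp³ carbon → alkyl halide.
pendant –CONH2: carbonyl C bonded to C and N → amide.
pendant –COOCH3: carbonyl C bonded to C and –OCH3 → ester.
–OH on an sp³ carbon → alcohol (secondary).
pendant –CONH2: carbonyl C bonded to C and N → amide.
–SH on an sp³ carbon → thiol.

alcohol, aldehyde, alkyl halide, amide, arene, ester, thiol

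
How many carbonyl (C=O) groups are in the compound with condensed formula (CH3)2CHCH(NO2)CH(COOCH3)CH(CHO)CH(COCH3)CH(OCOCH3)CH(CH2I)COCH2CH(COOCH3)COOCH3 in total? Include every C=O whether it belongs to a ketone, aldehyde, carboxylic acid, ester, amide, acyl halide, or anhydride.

CH(COOCH3): ester, 1 C=O (running total 1).
CH(CHO): aldehyde, 1 C=O (running total 2).
CH(COCH3): ketone, 1 C=O (running total 3).
CH(OCOCH3): ester, 1 C=O (running total 4).
CO: ketone, 1 C=O (running total 5).
CH(COOCH3): ester, 1 C=O (running total 6).
COOCH3: ester, 1 C=O (running total 7).

7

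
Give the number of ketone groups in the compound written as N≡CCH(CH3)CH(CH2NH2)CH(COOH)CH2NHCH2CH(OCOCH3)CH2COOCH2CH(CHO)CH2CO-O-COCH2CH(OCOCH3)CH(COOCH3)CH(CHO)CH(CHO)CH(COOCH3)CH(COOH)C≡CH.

Reading the structure from left to right:
  N≡C: N≡C–: carbon triple-bonded to nitrogen → nitrile.
  CH(CH2NH2): pendant –CH2NH2: N on sp³ C, no adjacent C=O → amine.
  CH(COOH): pendant –COOH: carbonyl C bonded to C and –OH → carboxylic acid.
  CH2NHCH2: C–N–C with sp³ carbons and no adjacent C=O → amine (secondary).
  CH(OCOCH3): pendant –OC(=O)CH3: an acyloxy group → ester.
  CH2COOCH2: –C(=O)–O–C with C on the carbonyl side → ester.
  CH(CHO): pendant –CHO: carbonyl C bonded to C and H → aldehyde.
  CH2CO-O-COCH2: two acyl groups sharing one oxygen, –C(=O)–O–C(=O)– → anhydride.
  CH(OCOCH3): pendant –OC(=O)CH3: an acyloxy group → ester.
  CH(COOCH3): pendant –COOCH3: carbonyl C bonded to C and –OCH3 → ester.
  CH(CHO): pendant –CHO: carbonyl C bonded to C and H → aldehyde.
  CH(CHO): pendant –CHO: carbonyl C bonded to C and H → aldehyde.
  CH(COOCH3): pendant –COOCH3: carbonyl C bonded to C and –OCH3 → ester.
  CH(COOH): pendant –COOH: carbonyl C bonded to C and –OH → carboxylic acid.
  C≡CH: C≡C triple bond → alkyne.
No segment is a ketone: CH(COOH) is carboxylic acid, not ketone; CH(OCOCH3) is ester, not ketone; CH2COOCH2 is ester, not ketone. → 0.

0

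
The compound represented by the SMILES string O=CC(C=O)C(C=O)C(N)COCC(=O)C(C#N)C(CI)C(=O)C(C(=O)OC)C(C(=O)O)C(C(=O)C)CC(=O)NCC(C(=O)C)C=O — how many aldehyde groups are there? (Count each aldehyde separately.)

Working along the chain:
  OHC: terminal –CHO: carbonyl C bonded to H and C → aldehyde.
  CH(CHO): pendant –CHO: carbonyl C bonded to C and H → aldehyde.
  CH(CHO): pendant –CHO: carbonyl C bonded to C and H → aldehyde.
  CH(NH2): –NH2 on an sp³ carbon with no adjacent C=O → amine.
  CH2OCH2: C–O–C with sp³ carbons on both sides and no adjacent C=O → ether.
  CO: –C(=O)– with carbon on both sides → ketone.
  CH(CN): pendant –C≡N: nitrile.
  CH(CH2I): pendant –CH2X: halogen on sp³ carbon → alkyl halide.
  CO: –C(=O)– with carbon on both sides → ketone.
  CH(COOCH3): pendant –COOCH3: carbonyl C bonded to C and –OCH3 → ester.
  CH(COOH): pendant –COOH: carbonyl C bonded to C and –OH → carboxylic acid.
  CH(COCH3): pendant –COCH3: carbonyl C bonded to two carbons → ketone.
  CH2CONHCH2: –C(=O)–N– linkage → amide (the N is not an amine).
  CH(COCH3): pendant –COCH3: carbonyl C bonded to two carbons → ketone.
  CHO: terminal –CHO: carbonyl C bonded to H and C → aldehyde.
Aldehyde appears at: OHC, CH(CHO), CH(CHO), CHO → 4.

4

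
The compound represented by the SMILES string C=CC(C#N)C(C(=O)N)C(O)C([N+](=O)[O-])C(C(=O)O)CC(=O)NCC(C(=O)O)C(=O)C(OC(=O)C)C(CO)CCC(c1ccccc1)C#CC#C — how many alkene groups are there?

Reading the structure from left to right:
  CH2=CH: C=C double bond → alkene.
  CH(CN): pendant –C≡N: nitrile.
  CH(CONH2): pendant –CONH2: carbonyl C bonded to C and N → amide.
  CH(OH): –OH on an sp³ carbon → alcohol (secondary).
  CH(NO2): –NO2 on an sp³ carbon → nitro (the N=O is not a carbonyl).
  CH(COOH): pendant –COOH: carbonyl C bonded to C and –OH → carboxylic acid.
  CH2CONHCH2: –C(=O)–N– linkage → amide (the N is not an amine).
  CH(COOH): pendant –COOH: carbonyl C bonded to C and –OH → carboxylic acid.
  CO: –C(=O)– with carbon on both sides → ketone.
  CH(OCOCH3): pendant –OC(=O)CH3: an acyloxy group → ester.
  CH(CH2OH): pendant –CH2OH on an sp³ backbone C → alcohol.
  CH(C6H5): pendant –C6H5: benzene ring → arene.
  C≡C: C≡C triple bond → alkyne.
  C≡CH: C≡C triple bond → alkyne.
Alkene appears at: CH2=CH → 1.

1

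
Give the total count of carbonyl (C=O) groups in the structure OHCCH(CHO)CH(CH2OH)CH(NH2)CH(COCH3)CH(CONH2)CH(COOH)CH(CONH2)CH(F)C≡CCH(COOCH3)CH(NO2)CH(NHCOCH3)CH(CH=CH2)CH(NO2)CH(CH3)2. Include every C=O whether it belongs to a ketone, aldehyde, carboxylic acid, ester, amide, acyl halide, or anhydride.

8

OHC: aldehyde, 1 C=O (running total 1).
CH(CHO): aldehyde, 1 C=O (running total 2).
CH(COCH3): ketone, 1 C=O (running total 3).
CH(CONH2): amide, 1 C=O (running total 4).
CH(COOH): carboxylic acid, 1 C=O (running total 5).
CH(CONH2): amide, 1 C=O (running total 6).
CH(COOCH3): ester, 1 C=O (running total 7).
CH(NHCOCH3): amide, 1 C=O (running total 8).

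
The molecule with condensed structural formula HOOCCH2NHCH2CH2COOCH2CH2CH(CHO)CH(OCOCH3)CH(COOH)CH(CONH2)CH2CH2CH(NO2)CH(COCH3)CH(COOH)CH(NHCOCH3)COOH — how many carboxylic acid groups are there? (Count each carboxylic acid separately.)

–COOH: carbonyl C bonded to –OH and C → carboxylic acid (the –OH is not a separate alcohol).
C–N–C with sp³ carbons and no adjacent C=O → amine (secondary).
–C(=O)–O–C with C on the carbonyl side → ester.
pendant –CHO: carbonyl C bonded to C and H → aldehyde.
pendant –OC(=O)CH3: an acyloxy group → ester.
pendant –COOH: carbonyl C bonded to C and –OH → carboxylic acid.
pendant –CONH2: carbonyl C bonded to C and N → amide.
–NO2 on an sp³ carbon → nitro (the N=O is not a carbonyl).
pendant –COCH3: carbonyl C bonded to two carbons → ketone.
pendant –COOH: carbonyl C bonded to C and –OH → carboxylic acid.
pendant –NHC(=O)CH3: N bonded to a carbonyl → amide (not amine).
–COOH: carbonyl C bonded to –OH and C → carboxylic acid (the –OH is not a separate alcohol).
Carboxylic acid appears at: HOOC, CH(COOH), CH(COOH), COOH → 4.

4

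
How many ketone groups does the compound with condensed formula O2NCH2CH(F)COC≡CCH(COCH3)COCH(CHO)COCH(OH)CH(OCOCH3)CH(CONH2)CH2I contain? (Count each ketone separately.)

4

Taking each segment in turn:
  O2NCH2: –NO2 on carbon → nitro group.
  CH(F): halogen on an sp³ carbon → alkyl halide.
  CO: –C(=O)– with carbon on both sides → ketone.
  C≡C: C≡C triple bond → alkyne.
  CH(COCH3): pendant –COCH3: carbonyl C bonded to two carbons → ketone.
  CO: –C(=O)– with carbon on both sides → ketone.
  CH(CHO): pendant –CHO: carbonyl C bonded to C and H → aldehyde.
  CO: –C(=O)– with carbon on both sides → ketone.
  CH(OH): –OH on an sp³ carbon → alcohol (secondary).
  CH(OCOCH3): pendant –OC(=O)CH3: an acyloxy group → ester.
  CH(CONH2): pendant –CONH2: carbonyl C bonded to C and N → amide.
  CH2I: halogen on an sp³ carbon → alkyl halide.
Ketone appears at: CO, CH(COCH3), CO, CO → 4.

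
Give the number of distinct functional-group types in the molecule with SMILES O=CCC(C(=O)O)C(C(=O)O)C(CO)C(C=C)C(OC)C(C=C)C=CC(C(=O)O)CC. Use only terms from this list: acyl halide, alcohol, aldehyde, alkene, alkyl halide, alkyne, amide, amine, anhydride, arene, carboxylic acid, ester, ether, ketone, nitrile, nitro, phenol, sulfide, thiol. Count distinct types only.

5

Working along the chain:
  OHC: terminal –CHO: carbonyl C bonded to H and C → aldehyde.
  CH(COOH): pendant –COOH: carbonyl C bonded to C and –OH → carboxylic acid.
  CH(COOH): pendant –COOH: carbonyl C bonded to C and –OH → carboxylic acid.
  CH(CH2OH): pendant –CH2OH on an sp³ backbone C → alcohol.
  CH(CH=CH2): pendant –CH=CH2: C=C double bond → alkene.
  CH(OCH3): pendant –OCH3: C–O–C with sp³ C, no adjacent C=O → ether.
  CH(CH=CH2): pendant –CH=CH2: C=C double bond → alkene.
  CH=CH: C=C double bond → alkene.
  CH(COOH): pendant –COOH: carbonyl C bonded to C and –OH → carboxylic acid.
Distinct types present: alcohol, aldehyde, alkene, carboxylic acid, ether.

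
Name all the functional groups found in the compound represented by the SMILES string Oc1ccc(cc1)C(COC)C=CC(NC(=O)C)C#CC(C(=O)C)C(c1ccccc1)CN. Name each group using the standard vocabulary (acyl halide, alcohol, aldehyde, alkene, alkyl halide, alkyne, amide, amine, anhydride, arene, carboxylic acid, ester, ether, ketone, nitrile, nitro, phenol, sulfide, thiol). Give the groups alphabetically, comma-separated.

alkene, alkyne, amide, amine, arene, ether, ketone, phenol

–OH attached directly to an aromatic ring → phenol (not alcohol); the ring itself is an arene.
pendant –CH2OCH3: C–O–C linkage → ether.
C=C double bond → alkene.
pendant –NHC(=O)CH3: N bonded to a carbonyl → amide (not amine).
C≡C triple bond → alkyne.
pendant –COCH3: carbonyl C bonded to two carbons → ketone.
pendant –C6H5: benzene ring → arene.
–NH2 on an sp³ carbon with no adjacent C=O → amine.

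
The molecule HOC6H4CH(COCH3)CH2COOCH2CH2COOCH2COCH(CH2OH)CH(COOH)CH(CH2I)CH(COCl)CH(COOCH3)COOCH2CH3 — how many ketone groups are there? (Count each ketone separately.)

2

–OH attached directly to an aromatic ring → phenol (not alcohol); the ring itself is an arene.
pendant –COCH3: carbonyl C bonded to two carbons → ketone.
–C(=O)–O–C with C on the carbonyl side → ester.
–C(=O)–O–C with C on the carbonyl side → ester.
–C(=O)– with carbon on both sides → ketone.
pendant –CH2OH on an sp³ backbone C → alcohol.
pendant –COOH: carbonyl C bonded to C and –OH → carboxylic acid.
pendant –CH2X: halogen on sp³ carbon → alkyl halide.
pendant –C(=O)X: carbonyl C bonded to C and halogen → acyl halide.
pendant –COOCH3: carbonyl C bonded to C and –OCH3 → ester.
–C(=O)OCH2CH3: carbonyl C bonded to C and to –OEt → ester.
Ketone appears at: CH(COCH3), CO → 2.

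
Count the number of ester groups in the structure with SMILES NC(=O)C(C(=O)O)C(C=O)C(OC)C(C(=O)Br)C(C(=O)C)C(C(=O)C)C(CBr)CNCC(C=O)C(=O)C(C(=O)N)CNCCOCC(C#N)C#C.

0

Reading the structure from left to right:
  H2NCO: –C(=O)NH2: carbonyl C bonded to C and to N → amide (the N is not a separate amine).
  CH(COOH): pendant –COOH: carbonyl C bonded to C and –OH → carboxylic acid.
  CH(CHO): pendant –CHO: carbonyl C bonded to C and H → aldehyde.
  CH(OCH3): pendant –OCH3: C–O–C with sp³ C, no adjacent C=O → ether.
  CH(COBr): pendant –C(=O)X: carbonyl C bonded to C and halogen → acyl halide.
  CH(COCH3): pendant –COCH3: carbonyl C bonded to two carbons → ketone.
  CH(COCH3): pendant –COCH3: carbonyl C bonded to two carbons → ketone.
  CH(CH2Br): pendant –CH2X: halogen on sp³ carbon → alkyl halide.
  CH2NHCH2: C–N–C with sp³ carbons and no adjacent C=O → amine (secondary).
  CH(CHO): pendant –CHO: carbonyl C bonded to C and H → aldehyde.
  CO: –C(=O)– with carbon on both sides → ketone.
  CH(CONH2): pendant –CONH2: carbonyl C bonded to C and N → amide.
  CH2NHCH2: C–N–C with sp³ carbons and no adjacent C=O → amine (secondary).
  CH2OCH2: C–O–C with sp³ carbons on both sides and no adjacent C=O → ether.
  CH(CN): pendant –C≡N: nitrile.
  C≡CH: C≡C triple bond → alkyne.
No segment is a ester: CH(COOH) is carboxylic acid, not ester; CH(OCH3) is ether, not ester; CH(COCH3) is ketone, not ester. → 0.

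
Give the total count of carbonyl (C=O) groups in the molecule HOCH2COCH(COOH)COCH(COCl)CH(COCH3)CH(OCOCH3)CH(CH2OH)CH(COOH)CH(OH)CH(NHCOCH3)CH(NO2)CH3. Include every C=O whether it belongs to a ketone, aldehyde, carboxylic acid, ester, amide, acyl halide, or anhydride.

CO: ketone, 1 C=O (running total 1).
CH(COOH): carboxylic acid, 1 C=O (running total 2).
CO: ketone, 1 C=O (running total 3).
CH(COCl): acyl halide, 1 C=O (running total 4).
CH(COCH3): ketone, 1 C=O (running total 5).
CH(OCOCH3): ester, 1 C=O (running total 6).
CH(COOH): carboxylic acid, 1 C=O (running total 7).
CH(NHCOCH3): amide, 1 C=O (running total 8).

8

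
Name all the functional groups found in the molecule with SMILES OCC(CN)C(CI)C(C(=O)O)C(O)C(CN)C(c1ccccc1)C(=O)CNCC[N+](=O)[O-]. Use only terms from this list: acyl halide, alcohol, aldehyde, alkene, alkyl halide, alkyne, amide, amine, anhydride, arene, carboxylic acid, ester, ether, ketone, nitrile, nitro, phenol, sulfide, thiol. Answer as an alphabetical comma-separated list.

alcohol, alkyl halide, amine, arene, carboxylic acid, ketone, nitro

HO– on an sp³ carbon → alcohol.
pendant –CH2NH2: N on sp³ C, no adjacent C=O → amine.
pendant –CH2X: halogen on sp³ carbon → alkyl halide.
pendant –COOH: carbonyl C bonded to C and –OH → carboxylic acid.
–OH on an sp³ carbon → alcohol (secondary).
pendant –CH2NH2: N on sp³ C, no adjacent C=O → amine.
pendant –C6H5: benzene ring → arene.
–C(=O)– with carbon on both sides → ketone.
C–N–C with sp³ carbons and no adjacent C=O → amine (secondary).
–NO2 on carbon → nitro group.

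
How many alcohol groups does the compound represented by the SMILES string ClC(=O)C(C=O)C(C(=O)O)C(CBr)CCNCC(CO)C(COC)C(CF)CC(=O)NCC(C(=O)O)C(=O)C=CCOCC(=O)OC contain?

Taking each segment in turn:
  ClCO: –C(=O)Cl: carbonyl C bonded to C and to a halogen → acyl halide (not alkyl halide).
  CH(CHO): pendant –CHO: carbonyl C bonded to C and H → aldehyde.
  CH(COOH): pendant –COOH: carbonyl C bonded to C and –OH → carboxylic acid.
  CH(CH2Br): pendant –CH2X: halogen on sp³ carbon → alkyl halide.
  CH2NHCH2: C–N–C with sp³ carbons and no adjacent C=O → amine (secondary).
  CH(CH2OH): pendant –CH2OH on an sp³ backbone C → alcohol.
  CH(CH2OCH3): pendant –CH2OCH3: C–O–C linkage → ether.
  CH(CH2F): pendant –CH2X: halogen on sp³ carbon → alkyl halide.
  CH2CONHCH2: –C(=O)–N– linkage → amide (the N is not an amine).
  CH(COOH): pendant –COOH: carbonyl C bonded to C and –OH → carboxylic acid.
  CO: –C(=O)– with carbon on both sides → ketone.
  CH=CH: C=C double bond → alkene.
  CH2OCH2: C–O–C with sp³ carbons on both sides and no adjacent C=O → ether.
  COOCH3: –C(=O)OCH3: carbonyl C bonded to C and to –OCH3 → ester (not ketone + ether).
Alcohol appears at: CH(CH2OH) → 1.

1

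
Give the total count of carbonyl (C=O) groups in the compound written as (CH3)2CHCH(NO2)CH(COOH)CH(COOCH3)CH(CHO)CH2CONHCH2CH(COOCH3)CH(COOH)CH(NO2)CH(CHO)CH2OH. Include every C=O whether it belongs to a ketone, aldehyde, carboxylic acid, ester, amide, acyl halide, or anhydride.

CH(COOH): carboxylic acid, 1 C=O (running total 1).
CH(COOCH3): ester, 1 C=O (running total 2).
CH(CHO): aldehyde, 1 C=O (running total 3).
CH2CONHCH2: amide, 1 C=O (running total 4).
CH(COOCH3): ester, 1 C=O (running total 5).
CH(COOH): carboxylic acid, 1 C=O (running total 6).
CH(CHO): aldehyde, 1 C=O (running total 7).

7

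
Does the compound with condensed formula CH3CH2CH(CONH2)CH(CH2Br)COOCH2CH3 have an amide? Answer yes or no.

yes

Working along the chain:
  CH(CONH2): pendant –CONH2: carbonyl C bonded to C and N → amide.
  CH(CH2Br): pendant –CH2X: halogen on sp³ carbon → alkyl halide.
  COOCH2CH3: –C(=O)OCH2CH3: carbonyl C bonded to C and to –OEt → ester.
The CH(CONH2) segment supplies the amide: pendant –CONH2: carbonyl C bonded to C and N → amide.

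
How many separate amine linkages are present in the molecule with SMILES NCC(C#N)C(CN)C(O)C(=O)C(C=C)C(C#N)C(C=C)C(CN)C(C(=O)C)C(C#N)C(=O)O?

3

–NH2 on an sp³ carbon with no adjacent C=O → amine.
pendant –C≡N: nitrile.
pendant –CH2NH2: N on sp³ C, no adjacent C=O → amine.
–OH on an sp³ carbon → alcohol (secondary).
–C(=O)– with carbon on both sides → ketone.
pendant –CH=CH2: C=C double bond → alkene.
pendant –C≡N: nitrile.
pendant –CH=CH2: C=C double bond → alkene.
pendant –CH2NH2: N on sp³ C, no adjacent C=O → amine.
pendant –COCH3: carbonyl C bonded to two carbons → ketone.
pendant –C≡N: nitrile.
–COOH: carbonyl C bonded to –OH and C → carboxylic acid (the –OH is not a separate alcohol).
Amine appears at: H2NCH2, CH(CH2NH2), CH(CH2NH2) → 3.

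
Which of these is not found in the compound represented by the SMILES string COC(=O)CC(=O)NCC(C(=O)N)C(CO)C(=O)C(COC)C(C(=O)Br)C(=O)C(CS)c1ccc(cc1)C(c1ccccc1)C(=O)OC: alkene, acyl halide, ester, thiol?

thiol: present (CH(CH2SH) — pendant –CH2SH → thiol).
ester: present (CH3OOC — CH3O–C(=O)–: carbonyl C bonded to C and to –OCH3 → ester (not ketone + ether)).
acyl halide: present (CH(COBr) — pendant –C(=O)X: carbonyl C bonded to C and halogen → acyl halide).
alkene: absent. In each of C6H4 and CH(C6H5), the C=C units are part of an aromatic ring, which is an arene, not an isolated alkene.

alkene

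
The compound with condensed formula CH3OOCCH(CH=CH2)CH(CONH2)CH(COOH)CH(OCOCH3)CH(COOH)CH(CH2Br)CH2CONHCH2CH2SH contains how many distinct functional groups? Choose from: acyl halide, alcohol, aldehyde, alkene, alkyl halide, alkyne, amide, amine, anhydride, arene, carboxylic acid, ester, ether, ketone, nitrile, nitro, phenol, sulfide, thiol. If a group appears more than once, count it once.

Reading the structure from left to right:
  CH3OOC: CH3O–C(=O)–: carbonyl C bonded to C and to –OCH3 → ester (not ketone + ether).
  CH(CH=CH2): pendant –CH=CH2: C=C double bond → alkene.
  CH(CONH2): pendant –CONH2: carbonyl C bonded to C and N → amide.
  CH(COOH): pendant –COOH: carbonyl C bonded to C and –OH → carboxylic acid.
  CH(OCOCH3): pendant –OC(=O)CH3: an acyloxy group → ester.
  CH(COOH): pendant –COOH: carbonyl C bonded to C and –OH → carboxylic acid.
  CH(CH2Br): pendant –CH2X: halogen on sp³ carbon → alkyl halide.
  CH2CONHCH2: –C(=O)–N– linkage → amide (the N is not an amine).
  CH2SH: –SH on an sp³ carbon → thiol.
Distinct types present: alkene, alkyl halide, amide, carboxylic acid, ester, thiol.

6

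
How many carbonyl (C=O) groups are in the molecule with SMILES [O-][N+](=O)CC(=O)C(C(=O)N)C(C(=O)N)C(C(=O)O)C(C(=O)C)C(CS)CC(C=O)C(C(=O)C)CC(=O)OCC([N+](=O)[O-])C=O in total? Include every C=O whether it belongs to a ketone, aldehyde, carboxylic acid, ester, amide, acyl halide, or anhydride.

9

CO: ketone, 1 C=O (running total 1).
CH(CONH2): amide, 1 C=O (running total 2).
CH(CONH2): amide, 1 C=O (running total 3).
CH(COOH): carboxylic acid, 1 C=O (running total 4).
CH(COCH3): ketone, 1 C=O (running total 5).
CH(CHO): aldehyde, 1 C=O (running total 6).
CH(COCH3): ketone, 1 C=O (running total 7).
CH2COOCH2: ester, 1 C=O (running total 8).
CHO: aldehyde, 1 C=O (running total 9).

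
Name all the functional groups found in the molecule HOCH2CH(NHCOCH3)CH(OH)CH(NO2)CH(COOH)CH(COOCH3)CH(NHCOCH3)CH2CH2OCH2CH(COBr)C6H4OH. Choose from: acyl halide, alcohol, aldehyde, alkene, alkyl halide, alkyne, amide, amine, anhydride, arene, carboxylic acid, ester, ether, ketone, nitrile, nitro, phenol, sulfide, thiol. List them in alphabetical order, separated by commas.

acyl halide, alcohol, amide, arene, carboxylic acid, ester, ether, nitro, phenol

Taking each segment in turn:
  HOCH2: HO– on an sp³ carbon → alcohol.
  CH(NHCOCH3): pendant –NHC(=O)CH3: N bonded to a carbonyl → amide (not amine).
  CH(OH): –OH on an sp³ carbon → alcohol (secondary).
  CH(NO2): –NO2 on an sp³ carbon → nitro (the N=O is not a carbonyl).
  CH(COOH): pendant –COOH: carbonyl C bonded to C and –OH → carboxylic acid.
  CH(COOCH3): pendant –COOCH3: carbonyl C bonded to C and –OCH3 → ester.
  CH(NHCOCH3): pendant –NHC(=O)CH3: N bonded to a carbonyl → amide (not amine).
  CH2OCH2: C–O–C with sp³ carbons on both sides and no adjacent C=O → ether.
  CH(COBr): pendant –C(=O)X: carbonyl C bonded to C and halogen → acyl halide.
  C6H4OH: –OH attached directly to an aromatic ring → phenol (not alcohol); the ring itself is an arene.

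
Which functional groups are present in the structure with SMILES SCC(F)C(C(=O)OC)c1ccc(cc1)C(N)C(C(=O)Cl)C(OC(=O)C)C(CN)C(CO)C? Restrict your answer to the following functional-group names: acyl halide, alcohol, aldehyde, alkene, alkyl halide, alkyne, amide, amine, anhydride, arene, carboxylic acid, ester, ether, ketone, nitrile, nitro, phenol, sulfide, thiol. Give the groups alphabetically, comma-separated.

Reading the structure from left to right:
  HSCH2: –SH on an sp³ carbon → thiol.
  CH(F): halogen on an sp³ carbon → alkyl halide.
  CH(COOCH3): pendant –COOCH3: carbonyl C bonded to C and –OCH3 → ester.
  C6H4: para-disubstituted benzene ring → arene.
  CH(NH2): –NH2 on an sp³ carbon with no adjacent C=O → amine.
  CH(COCl): pendant –C(=O)X: carbonyl C bonded to C and halogen → acyl halide.
  CH(OCOCH3): pendant –OC(=O)CH3: an acyloxy group → ester.
  CH(CH2NH2): pendant –CH2NH2: N on sp³ C, no adjacent C=O → amine.
  CH(CH2OH): pendant –CH2OH on an sp³ backbone C → alcohol.

acyl halide, alcohol, alkyl halide, amine, arene, ester, thiol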